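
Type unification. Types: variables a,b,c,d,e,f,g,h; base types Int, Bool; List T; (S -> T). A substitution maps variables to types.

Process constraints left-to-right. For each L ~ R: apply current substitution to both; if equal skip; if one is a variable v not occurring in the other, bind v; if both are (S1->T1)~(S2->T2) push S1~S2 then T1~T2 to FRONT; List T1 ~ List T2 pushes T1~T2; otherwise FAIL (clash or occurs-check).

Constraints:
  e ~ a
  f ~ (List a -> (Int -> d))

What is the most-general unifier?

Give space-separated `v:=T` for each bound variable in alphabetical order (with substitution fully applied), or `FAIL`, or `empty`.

step 1: unify e ~ a  [subst: {-} | 1 pending]
  bind e := a
step 2: unify f ~ (List a -> (Int -> d))  [subst: {e:=a} | 0 pending]
  bind f := (List a -> (Int -> d))

Answer: e:=a f:=(List a -> (Int -> d))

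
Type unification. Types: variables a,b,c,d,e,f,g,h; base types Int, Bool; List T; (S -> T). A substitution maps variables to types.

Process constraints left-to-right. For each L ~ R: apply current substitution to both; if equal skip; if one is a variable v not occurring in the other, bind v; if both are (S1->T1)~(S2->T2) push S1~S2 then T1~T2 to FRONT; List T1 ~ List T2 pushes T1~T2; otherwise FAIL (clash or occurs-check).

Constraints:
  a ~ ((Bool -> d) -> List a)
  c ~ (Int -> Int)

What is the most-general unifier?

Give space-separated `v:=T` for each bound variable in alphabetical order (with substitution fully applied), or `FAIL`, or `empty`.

step 1: unify a ~ ((Bool -> d) -> List a)  [subst: {-} | 1 pending]
  occurs-check fail: a in ((Bool -> d) -> List a)

Answer: FAIL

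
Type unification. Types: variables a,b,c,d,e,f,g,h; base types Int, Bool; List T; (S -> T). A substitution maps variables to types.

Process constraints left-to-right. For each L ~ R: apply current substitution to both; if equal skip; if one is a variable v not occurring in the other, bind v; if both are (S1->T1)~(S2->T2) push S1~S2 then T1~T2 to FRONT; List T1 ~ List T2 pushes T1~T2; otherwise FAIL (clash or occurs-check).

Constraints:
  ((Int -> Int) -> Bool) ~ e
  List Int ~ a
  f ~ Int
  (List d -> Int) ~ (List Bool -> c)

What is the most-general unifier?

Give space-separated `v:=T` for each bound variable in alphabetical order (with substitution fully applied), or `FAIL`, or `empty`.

step 1: unify ((Int -> Int) -> Bool) ~ e  [subst: {-} | 3 pending]
  bind e := ((Int -> Int) -> Bool)
step 2: unify List Int ~ a  [subst: {e:=((Int -> Int) -> Bool)} | 2 pending]
  bind a := List Int
step 3: unify f ~ Int  [subst: {e:=((Int -> Int) -> Bool), a:=List Int} | 1 pending]
  bind f := Int
step 4: unify (List d -> Int) ~ (List Bool -> c)  [subst: {e:=((Int -> Int) -> Bool), a:=List Int, f:=Int} | 0 pending]
  -> decompose arrow: push List d~List Bool, Int~c
step 5: unify List d ~ List Bool  [subst: {e:=((Int -> Int) -> Bool), a:=List Int, f:=Int} | 1 pending]
  -> decompose List: push d~Bool
step 6: unify d ~ Bool  [subst: {e:=((Int -> Int) -> Bool), a:=List Int, f:=Int} | 1 pending]
  bind d := Bool
step 7: unify Int ~ c  [subst: {e:=((Int -> Int) -> Bool), a:=List Int, f:=Int, d:=Bool} | 0 pending]
  bind c := Int

Answer: a:=List Int c:=Int d:=Bool e:=((Int -> Int) -> Bool) f:=Int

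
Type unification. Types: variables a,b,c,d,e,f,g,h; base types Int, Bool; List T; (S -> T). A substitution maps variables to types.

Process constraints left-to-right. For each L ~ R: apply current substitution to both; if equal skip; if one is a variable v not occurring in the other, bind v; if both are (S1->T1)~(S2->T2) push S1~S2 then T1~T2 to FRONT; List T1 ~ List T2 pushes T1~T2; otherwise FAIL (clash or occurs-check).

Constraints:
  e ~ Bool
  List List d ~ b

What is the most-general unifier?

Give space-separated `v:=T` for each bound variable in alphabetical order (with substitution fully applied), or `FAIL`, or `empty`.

Answer: b:=List List d e:=Bool

Derivation:
step 1: unify e ~ Bool  [subst: {-} | 1 pending]
  bind e := Bool
step 2: unify List List d ~ b  [subst: {e:=Bool} | 0 pending]
  bind b := List List d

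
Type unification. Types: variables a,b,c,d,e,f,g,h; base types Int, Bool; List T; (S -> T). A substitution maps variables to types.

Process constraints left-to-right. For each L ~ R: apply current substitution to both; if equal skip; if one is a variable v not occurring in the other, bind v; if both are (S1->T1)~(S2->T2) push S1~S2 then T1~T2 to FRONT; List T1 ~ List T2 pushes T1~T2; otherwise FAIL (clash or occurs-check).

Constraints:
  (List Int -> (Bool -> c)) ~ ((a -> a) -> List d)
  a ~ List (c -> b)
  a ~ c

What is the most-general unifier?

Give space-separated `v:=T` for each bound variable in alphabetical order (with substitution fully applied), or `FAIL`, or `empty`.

Answer: FAIL

Derivation:
step 1: unify (List Int -> (Bool -> c)) ~ ((a -> a) -> List d)  [subst: {-} | 2 pending]
  -> decompose arrow: push List Int~(a -> a), (Bool -> c)~List d
step 2: unify List Int ~ (a -> a)  [subst: {-} | 3 pending]
  clash: List Int vs (a -> a)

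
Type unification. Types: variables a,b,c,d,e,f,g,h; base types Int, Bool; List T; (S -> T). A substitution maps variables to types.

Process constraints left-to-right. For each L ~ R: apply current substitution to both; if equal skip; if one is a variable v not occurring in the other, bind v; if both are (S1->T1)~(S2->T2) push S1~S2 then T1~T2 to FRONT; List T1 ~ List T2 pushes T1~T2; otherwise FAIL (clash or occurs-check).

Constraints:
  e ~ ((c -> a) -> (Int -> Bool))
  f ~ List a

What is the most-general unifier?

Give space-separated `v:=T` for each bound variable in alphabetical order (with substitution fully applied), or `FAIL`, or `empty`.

step 1: unify e ~ ((c -> a) -> (Int -> Bool))  [subst: {-} | 1 pending]
  bind e := ((c -> a) -> (Int -> Bool))
step 2: unify f ~ List a  [subst: {e:=((c -> a) -> (Int -> Bool))} | 0 pending]
  bind f := List a

Answer: e:=((c -> a) -> (Int -> Bool)) f:=List a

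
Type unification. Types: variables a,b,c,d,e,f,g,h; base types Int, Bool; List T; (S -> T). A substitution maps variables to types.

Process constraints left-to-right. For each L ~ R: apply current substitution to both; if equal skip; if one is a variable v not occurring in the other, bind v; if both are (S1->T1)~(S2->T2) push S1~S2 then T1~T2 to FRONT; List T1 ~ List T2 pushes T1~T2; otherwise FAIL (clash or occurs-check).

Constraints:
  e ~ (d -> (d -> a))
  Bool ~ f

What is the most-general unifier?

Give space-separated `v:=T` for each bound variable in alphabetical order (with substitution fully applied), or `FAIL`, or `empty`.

Answer: e:=(d -> (d -> a)) f:=Bool

Derivation:
step 1: unify e ~ (d -> (d -> a))  [subst: {-} | 1 pending]
  bind e := (d -> (d -> a))
step 2: unify Bool ~ f  [subst: {e:=(d -> (d -> a))} | 0 pending]
  bind f := Bool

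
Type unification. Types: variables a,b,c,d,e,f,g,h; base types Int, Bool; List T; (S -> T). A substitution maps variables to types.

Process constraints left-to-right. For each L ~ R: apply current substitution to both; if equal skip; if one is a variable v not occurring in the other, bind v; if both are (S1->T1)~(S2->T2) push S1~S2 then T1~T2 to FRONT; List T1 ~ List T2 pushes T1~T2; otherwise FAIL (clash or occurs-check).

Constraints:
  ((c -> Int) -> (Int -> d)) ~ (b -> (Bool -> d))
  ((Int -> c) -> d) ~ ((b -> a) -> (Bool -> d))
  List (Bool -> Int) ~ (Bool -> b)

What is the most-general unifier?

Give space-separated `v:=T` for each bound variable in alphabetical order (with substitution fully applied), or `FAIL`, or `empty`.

step 1: unify ((c -> Int) -> (Int -> d)) ~ (b -> (Bool -> d))  [subst: {-} | 2 pending]
  -> decompose arrow: push (c -> Int)~b, (Int -> d)~(Bool -> d)
step 2: unify (c -> Int) ~ b  [subst: {-} | 3 pending]
  bind b := (c -> Int)
step 3: unify (Int -> d) ~ (Bool -> d)  [subst: {b:=(c -> Int)} | 2 pending]
  -> decompose arrow: push Int~Bool, d~d
step 4: unify Int ~ Bool  [subst: {b:=(c -> Int)} | 3 pending]
  clash: Int vs Bool

Answer: FAIL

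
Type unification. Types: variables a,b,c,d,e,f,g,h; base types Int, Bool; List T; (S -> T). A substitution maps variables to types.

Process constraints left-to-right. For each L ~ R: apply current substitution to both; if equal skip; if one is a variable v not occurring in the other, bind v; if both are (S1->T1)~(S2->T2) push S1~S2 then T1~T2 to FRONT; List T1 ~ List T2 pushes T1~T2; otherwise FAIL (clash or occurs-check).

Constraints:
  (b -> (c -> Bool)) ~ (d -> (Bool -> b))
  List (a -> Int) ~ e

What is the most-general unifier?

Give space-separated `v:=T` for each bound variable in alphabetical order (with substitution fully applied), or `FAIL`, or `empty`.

Answer: b:=Bool c:=Bool d:=Bool e:=List (a -> Int)

Derivation:
step 1: unify (b -> (c -> Bool)) ~ (d -> (Bool -> b))  [subst: {-} | 1 pending]
  -> decompose arrow: push b~d, (c -> Bool)~(Bool -> b)
step 2: unify b ~ d  [subst: {-} | 2 pending]
  bind b := d
step 3: unify (c -> Bool) ~ (Bool -> d)  [subst: {b:=d} | 1 pending]
  -> decompose arrow: push c~Bool, Bool~d
step 4: unify c ~ Bool  [subst: {b:=d} | 2 pending]
  bind c := Bool
step 5: unify Bool ~ d  [subst: {b:=d, c:=Bool} | 1 pending]
  bind d := Bool
step 6: unify List (a -> Int) ~ e  [subst: {b:=d, c:=Bool, d:=Bool} | 0 pending]
  bind e := List (a -> Int)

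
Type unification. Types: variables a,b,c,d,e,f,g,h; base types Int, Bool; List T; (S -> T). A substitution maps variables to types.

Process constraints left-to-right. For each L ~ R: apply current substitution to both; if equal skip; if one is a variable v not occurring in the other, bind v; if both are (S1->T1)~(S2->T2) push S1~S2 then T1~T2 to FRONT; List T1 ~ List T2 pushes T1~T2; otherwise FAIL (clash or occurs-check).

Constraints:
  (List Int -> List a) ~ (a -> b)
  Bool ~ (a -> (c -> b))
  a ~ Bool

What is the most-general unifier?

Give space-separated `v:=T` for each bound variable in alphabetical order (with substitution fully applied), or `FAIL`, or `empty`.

step 1: unify (List Int -> List a) ~ (a -> b)  [subst: {-} | 2 pending]
  -> decompose arrow: push List Int~a, List a~b
step 2: unify List Int ~ a  [subst: {-} | 3 pending]
  bind a := List Int
step 3: unify List List Int ~ b  [subst: {a:=List Int} | 2 pending]
  bind b := List List Int
step 4: unify Bool ~ (List Int -> (c -> List List Int))  [subst: {a:=List Int, b:=List List Int} | 1 pending]
  clash: Bool vs (List Int -> (c -> List List Int))

Answer: FAIL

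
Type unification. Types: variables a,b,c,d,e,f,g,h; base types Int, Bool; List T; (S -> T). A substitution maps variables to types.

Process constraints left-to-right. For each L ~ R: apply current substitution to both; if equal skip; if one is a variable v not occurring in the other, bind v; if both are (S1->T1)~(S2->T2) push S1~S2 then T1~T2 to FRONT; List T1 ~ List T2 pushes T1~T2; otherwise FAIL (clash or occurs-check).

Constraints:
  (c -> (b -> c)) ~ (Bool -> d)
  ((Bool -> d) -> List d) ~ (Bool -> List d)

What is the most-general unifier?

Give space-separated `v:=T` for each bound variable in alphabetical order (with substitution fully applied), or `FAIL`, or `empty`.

step 1: unify (c -> (b -> c)) ~ (Bool -> d)  [subst: {-} | 1 pending]
  -> decompose arrow: push c~Bool, (b -> c)~d
step 2: unify c ~ Bool  [subst: {-} | 2 pending]
  bind c := Bool
step 3: unify (b -> Bool) ~ d  [subst: {c:=Bool} | 1 pending]
  bind d := (b -> Bool)
step 4: unify ((Bool -> (b -> Bool)) -> List (b -> Bool)) ~ (Bool -> List (b -> Bool))  [subst: {c:=Bool, d:=(b -> Bool)} | 0 pending]
  -> decompose arrow: push (Bool -> (b -> Bool))~Bool, List (b -> Bool)~List (b -> Bool)
step 5: unify (Bool -> (b -> Bool)) ~ Bool  [subst: {c:=Bool, d:=(b -> Bool)} | 1 pending]
  clash: (Bool -> (b -> Bool)) vs Bool

Answer: FAIL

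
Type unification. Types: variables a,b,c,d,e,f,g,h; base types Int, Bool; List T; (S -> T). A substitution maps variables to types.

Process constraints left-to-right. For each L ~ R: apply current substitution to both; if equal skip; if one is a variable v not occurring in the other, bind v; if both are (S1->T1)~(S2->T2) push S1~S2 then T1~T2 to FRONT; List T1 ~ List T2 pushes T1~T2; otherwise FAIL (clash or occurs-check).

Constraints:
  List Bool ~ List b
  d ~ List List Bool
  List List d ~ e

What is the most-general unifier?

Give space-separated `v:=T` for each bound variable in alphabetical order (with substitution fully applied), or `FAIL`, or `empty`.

step 1: unify List Bool ~ List b  [subst: {-} | 2 pending]
  -> decompose List: push Bool~b
step 2: unify Bool ~ b  [subst: {-} | 2 pending]
  bind b := Bool
step 3: unify d ~ List List Bool  [subst: {b:=Bool} | 1 pending]
  bind d := List List Bool
step 4: unify List List List List Bool ~ e  [subst: {b:=Bool, d:=List List Bool} | 0 pending]
  bind e := List List List List Bool

Answer: b:=Bool d:=List List Bool e:=List List List List Bool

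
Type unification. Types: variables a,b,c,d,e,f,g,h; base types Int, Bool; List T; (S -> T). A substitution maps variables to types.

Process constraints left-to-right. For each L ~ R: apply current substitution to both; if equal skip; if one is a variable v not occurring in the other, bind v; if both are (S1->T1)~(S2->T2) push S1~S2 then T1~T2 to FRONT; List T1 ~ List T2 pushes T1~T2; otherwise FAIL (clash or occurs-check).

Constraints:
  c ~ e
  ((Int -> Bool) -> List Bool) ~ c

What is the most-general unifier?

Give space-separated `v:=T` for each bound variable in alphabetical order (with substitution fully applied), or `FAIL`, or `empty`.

Answer: c:=((Int -> Bool) -> List Bool) e:=((Int -> Bool) -> List Bool)

Derivation:
step 1: unify c ~ e  [subst: {-} | 1 pending]
  bind c := e
step 2: unify ((Int -> Bool) -> List Bool) ~ e  [subst: {c:=e} | 0 pending]
  bind e := ((Int -> Bool) -> List Bool)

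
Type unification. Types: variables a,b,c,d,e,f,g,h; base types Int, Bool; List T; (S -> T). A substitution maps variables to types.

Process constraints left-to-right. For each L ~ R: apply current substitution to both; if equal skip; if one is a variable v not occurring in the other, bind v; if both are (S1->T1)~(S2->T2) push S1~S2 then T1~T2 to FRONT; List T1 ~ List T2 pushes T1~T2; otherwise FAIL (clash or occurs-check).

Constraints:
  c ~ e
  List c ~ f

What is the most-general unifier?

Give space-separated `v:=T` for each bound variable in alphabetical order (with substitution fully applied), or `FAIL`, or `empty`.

Answer: c:=e f:=List e

Derivation:
step 1: unify c ~ e  [subst: {-} | 1 pending]
  bind c := e
step 2: unify List e ~ f  [subst: {c:=e} | 0 pending]
  bind f := List e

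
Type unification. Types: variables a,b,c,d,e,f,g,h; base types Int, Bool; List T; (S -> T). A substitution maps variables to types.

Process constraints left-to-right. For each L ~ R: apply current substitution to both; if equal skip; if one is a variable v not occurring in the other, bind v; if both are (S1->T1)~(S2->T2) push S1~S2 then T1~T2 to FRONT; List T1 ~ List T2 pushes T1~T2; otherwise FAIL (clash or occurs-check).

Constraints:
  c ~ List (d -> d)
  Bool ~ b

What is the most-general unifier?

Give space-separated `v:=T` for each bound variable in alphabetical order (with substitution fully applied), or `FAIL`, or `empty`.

step 1: unify c ~ List (d -> d)  [subst: {-} | 1 pending]
  bind c := List (d -> d)
step 2: unify Bool ~ b  [subst: {c:=List (d -> d)} | 0 pending]
  bind b := Bool

Answer: b:=Bool c:=List (d -> d)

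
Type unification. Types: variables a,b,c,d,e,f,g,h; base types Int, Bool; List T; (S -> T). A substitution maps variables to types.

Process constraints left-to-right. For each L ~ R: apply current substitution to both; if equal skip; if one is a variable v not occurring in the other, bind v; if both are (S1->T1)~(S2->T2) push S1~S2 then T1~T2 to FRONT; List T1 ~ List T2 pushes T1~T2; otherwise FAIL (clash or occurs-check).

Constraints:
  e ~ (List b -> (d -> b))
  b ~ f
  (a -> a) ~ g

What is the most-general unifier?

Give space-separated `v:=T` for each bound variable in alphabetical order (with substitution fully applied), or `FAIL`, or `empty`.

step 1: unify e ~ (List b -> (d -> b))  [subst: {-} | 2 pending]
  bind e := (List b -> (d -> b))
step 2: unify b ~ f  [subst: {e:=(List b -> (d -> b))} | 1 pending]
  bind b := f
step 3: unify (a -> a) ~ g  [subst: {e:=(List b -> (d -> b)), b:=f} | 0 pending]
  bind g := (a -> a)

Answer: b:=f e:=(List f -> (d -> f)) g:=(a -> a)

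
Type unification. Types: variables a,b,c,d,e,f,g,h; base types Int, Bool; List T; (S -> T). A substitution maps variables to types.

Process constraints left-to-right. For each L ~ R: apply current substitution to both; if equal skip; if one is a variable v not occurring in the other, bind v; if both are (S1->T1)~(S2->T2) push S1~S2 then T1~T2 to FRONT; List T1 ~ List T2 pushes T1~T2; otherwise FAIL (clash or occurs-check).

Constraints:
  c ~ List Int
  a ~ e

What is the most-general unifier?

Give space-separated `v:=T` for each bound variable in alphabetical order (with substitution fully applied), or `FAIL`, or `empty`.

step 1: unify c ~ List Int  [subst: {-} | 1 pending]
  bind c := List Int
step 2: unify a ~ e  [subst: {c:=List Int} | 0 pending]
  bind a := e

Answer: a:=e c:=List Int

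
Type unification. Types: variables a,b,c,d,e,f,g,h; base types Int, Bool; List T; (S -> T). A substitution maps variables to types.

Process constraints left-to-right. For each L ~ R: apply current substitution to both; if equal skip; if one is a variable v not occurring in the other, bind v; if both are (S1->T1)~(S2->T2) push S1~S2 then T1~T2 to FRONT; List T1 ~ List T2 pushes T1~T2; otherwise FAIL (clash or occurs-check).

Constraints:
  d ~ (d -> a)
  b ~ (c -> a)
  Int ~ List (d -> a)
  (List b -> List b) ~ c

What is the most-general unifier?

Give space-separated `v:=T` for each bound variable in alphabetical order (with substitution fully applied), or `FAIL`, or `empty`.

Answer: FAIL

Derivation:
step 1: unify d ~ (d -> a)  [subst: {-} | 3 pending]
  occurs-check fail: d in (d -> a)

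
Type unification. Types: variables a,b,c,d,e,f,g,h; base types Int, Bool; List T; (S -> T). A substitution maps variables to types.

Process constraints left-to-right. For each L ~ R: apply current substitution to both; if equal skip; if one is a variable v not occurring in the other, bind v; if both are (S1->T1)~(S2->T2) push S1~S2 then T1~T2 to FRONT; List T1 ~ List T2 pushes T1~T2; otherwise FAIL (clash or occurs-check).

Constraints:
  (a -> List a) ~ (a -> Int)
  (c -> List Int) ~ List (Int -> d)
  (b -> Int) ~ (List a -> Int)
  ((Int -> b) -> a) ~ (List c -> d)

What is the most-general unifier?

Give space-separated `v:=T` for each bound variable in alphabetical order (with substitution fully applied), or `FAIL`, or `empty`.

Answer: FAIL

Derivation:
step 1: unify (a -> List a) ~ (a -> Int)  [subst: {-} | 3 pending]
  -> decompose arrow: push a~a, List a~Int
step 2: unify a ~ a  [subst: {-} | 4 pending]
  -> identical, skip
step 3: unify List a ~ Int  [subst: {-} | 3 pending]
  clash: List a vs Int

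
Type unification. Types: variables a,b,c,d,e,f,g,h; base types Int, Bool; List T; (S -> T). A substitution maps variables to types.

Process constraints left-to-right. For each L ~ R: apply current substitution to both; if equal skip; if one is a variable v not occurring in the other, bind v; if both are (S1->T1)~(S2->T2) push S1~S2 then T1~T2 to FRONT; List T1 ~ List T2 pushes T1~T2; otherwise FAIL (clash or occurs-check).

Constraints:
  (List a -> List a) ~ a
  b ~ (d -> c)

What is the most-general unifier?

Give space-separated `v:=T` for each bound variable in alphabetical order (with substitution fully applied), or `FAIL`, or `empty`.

step 1: unify (List a -> List a) ~ a  [subst: {-} | 1 pending]
  occurs-check fail

Answer: FAIL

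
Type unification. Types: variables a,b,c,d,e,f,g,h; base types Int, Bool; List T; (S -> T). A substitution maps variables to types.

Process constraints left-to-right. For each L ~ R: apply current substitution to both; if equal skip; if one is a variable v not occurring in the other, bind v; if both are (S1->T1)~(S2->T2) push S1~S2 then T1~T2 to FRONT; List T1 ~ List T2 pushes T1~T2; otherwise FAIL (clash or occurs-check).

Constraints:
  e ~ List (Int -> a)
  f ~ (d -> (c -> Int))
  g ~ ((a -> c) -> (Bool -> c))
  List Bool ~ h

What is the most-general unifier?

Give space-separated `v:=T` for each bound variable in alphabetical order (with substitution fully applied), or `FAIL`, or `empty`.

step 1: unify e ~ List (Int -> a)  [subst: {-} | 3 pending]
  bind e := List (Int -> a)
step 2: unify f ~ (d -> (c -> Int))  [subst: {e:=List (Int -> a)} | 2 pending]
  bind f := (d -> (c -> Int))
step 3: unify g ~ ((a -> c) -> (Bool -> c))  [subst: {e:=List (Int -> a), f:=(d -> (c -> Int))} | 1 pending]
  bind g := ((a -> c) -> (Bool -> c))
step 4: unify List Bool ~ h  [subst: {e:=List (Int -> a), f:=(d -> (c -> Int)), g:=((a -> c) -> (Bool -> c))} | 0 pending]
  bind h := List Bool

Answer: e:=List (Int -> a) f:=(d -> (c -> Int)) g:=((a -> c) -> (Bool -> c)) h:=List Bool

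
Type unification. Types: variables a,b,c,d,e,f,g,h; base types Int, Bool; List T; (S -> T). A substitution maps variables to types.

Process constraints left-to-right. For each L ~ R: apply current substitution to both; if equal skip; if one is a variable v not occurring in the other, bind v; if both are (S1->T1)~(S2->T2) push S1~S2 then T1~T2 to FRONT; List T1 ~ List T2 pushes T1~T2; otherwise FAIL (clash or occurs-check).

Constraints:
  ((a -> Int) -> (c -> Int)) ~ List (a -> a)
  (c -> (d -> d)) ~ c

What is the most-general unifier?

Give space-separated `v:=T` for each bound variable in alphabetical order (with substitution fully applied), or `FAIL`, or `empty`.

step 1: unify ((a -> Int) -> (c -> Int)) ~ List (a -> a)  [subst: {-} | 1 pending]
  clash: ((a -> Int) -> (c -> Int)) vs List (a -> a)

Answer: FAIL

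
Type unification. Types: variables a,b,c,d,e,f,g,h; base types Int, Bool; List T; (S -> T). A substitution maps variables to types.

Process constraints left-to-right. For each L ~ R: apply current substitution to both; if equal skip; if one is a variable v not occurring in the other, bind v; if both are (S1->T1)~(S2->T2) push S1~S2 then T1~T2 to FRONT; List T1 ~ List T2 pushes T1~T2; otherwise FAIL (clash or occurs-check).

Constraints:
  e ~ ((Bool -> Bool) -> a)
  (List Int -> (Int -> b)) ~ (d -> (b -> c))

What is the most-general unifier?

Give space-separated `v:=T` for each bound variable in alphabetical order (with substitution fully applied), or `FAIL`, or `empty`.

Answer: b:=Int c:=Int d:=List Int e:=((Bool -> Bool) -> a)

Derivation:
step 1: unify e ~ ((Bool -> Bool) -> a)  [subst: {-} | 1 pending]
  bind e := ((Bool -> Bool) -> a)
step 2: unify (List Int -> (Int -> b)) ~ (d -> (b -> c))  [subst: {e:=((Bool -> Bool) -> a)} | 0 pending]
  -> decompose arrow: push List Int~d, (Int -> b)~(b -> c)
step 3: unify List Int ~ d  [subst: {e:=((Bool -> Bool) -> a)} | 1 pending]
  bind d := List Int
step 4: unify (Int -> b) ~ (b -> c)  [subst: {e:=((Bool -> Bool) -> a), d:=List Int} | 0 pending]
  -> decompose arrow: push Int~b, b~c
step 5: unify Int ~ b  [subst: {e:=((Bool -> Bool) -> a), d:=List Int} | 1 pending]
  bind b := Int
step 6: unify Int ~ c  [subst: {e:=((Bool -> Bool) -> a), d:=List Int, b:=Int} | 0 pending]
  bind c := Int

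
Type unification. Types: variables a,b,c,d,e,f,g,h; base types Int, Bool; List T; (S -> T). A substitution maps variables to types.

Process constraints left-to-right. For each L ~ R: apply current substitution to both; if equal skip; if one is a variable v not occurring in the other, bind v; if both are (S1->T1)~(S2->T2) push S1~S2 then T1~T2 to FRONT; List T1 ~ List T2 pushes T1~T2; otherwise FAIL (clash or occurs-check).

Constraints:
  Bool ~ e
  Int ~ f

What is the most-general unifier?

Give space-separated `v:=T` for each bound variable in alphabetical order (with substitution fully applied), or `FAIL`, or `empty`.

step 1: unify Bool ~ e  [subst: {-} | 1 pending]
  bind e := Bool
step 2: unify Int ~ f  [subst: {e:=Bool} | 0 pending]
  bind f := Int

Answer: e:=Bool f:=Int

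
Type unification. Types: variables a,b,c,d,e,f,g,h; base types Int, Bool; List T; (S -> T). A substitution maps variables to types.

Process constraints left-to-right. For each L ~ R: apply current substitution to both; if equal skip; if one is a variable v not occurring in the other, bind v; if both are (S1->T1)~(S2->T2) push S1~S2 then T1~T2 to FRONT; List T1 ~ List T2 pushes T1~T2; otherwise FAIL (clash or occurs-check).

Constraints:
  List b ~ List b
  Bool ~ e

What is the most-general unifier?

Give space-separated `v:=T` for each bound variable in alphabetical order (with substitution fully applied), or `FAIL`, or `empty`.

step 1: unify List b ~ List b  [subst: {-} | 1 pending]
  -> identical, skip
step 2: unify Bool ~ e  [subst: {-} | 0 pending]
  bind e := Bool

Answer: e:=Bool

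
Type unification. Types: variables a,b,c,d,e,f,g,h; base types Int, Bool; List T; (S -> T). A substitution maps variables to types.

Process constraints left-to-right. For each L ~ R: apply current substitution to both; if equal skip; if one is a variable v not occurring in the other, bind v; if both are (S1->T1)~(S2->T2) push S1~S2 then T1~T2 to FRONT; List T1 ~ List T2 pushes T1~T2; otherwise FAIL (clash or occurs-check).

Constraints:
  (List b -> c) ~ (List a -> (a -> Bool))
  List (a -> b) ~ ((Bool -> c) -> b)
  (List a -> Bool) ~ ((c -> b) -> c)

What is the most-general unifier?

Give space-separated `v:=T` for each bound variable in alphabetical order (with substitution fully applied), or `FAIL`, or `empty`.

step 1: unify (List b -> c) ~ (List a -> (a -> Bool))  [subst: {-} | 2 pending]
  -> decompose arrow: push List b~List a, c~(a -> Bool)
step 2: unify List b ~ List a  [subst: {-} | 3 pending]
  -> decompose List: push b~a
step 3: unify b ~ a  [subst: {-} | 3 pending]
  bind b := a
step 4: unify c ~ (a -> Bool)  [subst: {b:=a} | 2 pending]
  bind c := (a -> Bool)
step 5: unify List (a -> a) ~ ((Bool -> (a -> Bool)) -> a)  [subst: {b:=a, c:=(a -> Bool)} | 1 pending]
  clash: List (a -> a) vs ((Bool -> (a -> Bool)) -> a)

Answer: FAIL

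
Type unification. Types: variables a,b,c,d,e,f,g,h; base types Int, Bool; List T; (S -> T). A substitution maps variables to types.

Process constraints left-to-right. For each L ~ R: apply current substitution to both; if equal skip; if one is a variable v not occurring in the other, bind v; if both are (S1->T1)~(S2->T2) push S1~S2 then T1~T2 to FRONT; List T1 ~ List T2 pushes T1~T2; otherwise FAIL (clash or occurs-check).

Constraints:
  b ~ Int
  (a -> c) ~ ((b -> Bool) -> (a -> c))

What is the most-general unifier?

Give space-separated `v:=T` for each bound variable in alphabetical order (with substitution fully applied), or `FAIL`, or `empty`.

Answer: FAIL

Derivation:
step 1: unify b ~ Int  [subst: {-} | 1 pending]
  bind b := Int
step 2: unify (a -> c) ~ ((Int -> Bool) -> (a -> c))  [subst: {b:=Int} | 0 pending]
  -> decompose arrow: push a~(Int -> Bool), c~(a -> c)
step 3: unify a ~ (Int -> Bool)  [subst: {b:=Int} | 1 pending]
  bind a := (Int -> Bool)
step 4: unify c ~ ((Int -> Bool) -> c)  [subst: {b:=Int, a:=(Int -> Bool)} | 0 pending]
  occurs-check fail: c in ((Int -> Bool) -> c)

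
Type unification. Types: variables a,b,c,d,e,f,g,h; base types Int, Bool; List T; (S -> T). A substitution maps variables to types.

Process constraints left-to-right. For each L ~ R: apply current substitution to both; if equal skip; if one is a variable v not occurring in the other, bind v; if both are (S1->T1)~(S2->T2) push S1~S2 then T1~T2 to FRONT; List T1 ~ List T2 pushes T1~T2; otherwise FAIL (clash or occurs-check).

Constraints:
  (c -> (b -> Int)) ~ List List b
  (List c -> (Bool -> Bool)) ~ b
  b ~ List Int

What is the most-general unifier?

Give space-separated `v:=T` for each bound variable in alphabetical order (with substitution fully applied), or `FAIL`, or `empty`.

Answer: FAIL

Derivation:
step 1: unify (c -> (b -> Int)) ~ List List b  [subst: {-} | 2 pending]
  clash: (c -> (b -> Int)) vs List List b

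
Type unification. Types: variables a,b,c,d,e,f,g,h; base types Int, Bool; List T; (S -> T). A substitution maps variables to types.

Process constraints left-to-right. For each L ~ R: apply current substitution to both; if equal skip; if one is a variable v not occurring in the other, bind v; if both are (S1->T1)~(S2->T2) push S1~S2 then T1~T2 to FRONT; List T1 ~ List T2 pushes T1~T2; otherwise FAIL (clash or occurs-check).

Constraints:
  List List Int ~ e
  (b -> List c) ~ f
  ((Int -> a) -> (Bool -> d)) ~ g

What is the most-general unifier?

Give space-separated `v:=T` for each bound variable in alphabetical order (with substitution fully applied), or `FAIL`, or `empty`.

step 1: unify List List Int ~ e  [subst: {-} | 2 pending]
  bind e := List List Int
step 2: unify (b -> List c) ~ f  [subst: {e:=List List Int} | 1 pending]
  bind f := (b -> List c)
step 3: unify ((Int -> a) -> (Bool -> d)) ~ g  [subst: {e:=List List Int, f:=(b -> List c)} | 0 pending]
  bind g := ((Int -> a) -> (Bool -> d))

Answer: e:=List List Int f:=(b -> List c) g:=((Int -> a) -> (Bool -> d))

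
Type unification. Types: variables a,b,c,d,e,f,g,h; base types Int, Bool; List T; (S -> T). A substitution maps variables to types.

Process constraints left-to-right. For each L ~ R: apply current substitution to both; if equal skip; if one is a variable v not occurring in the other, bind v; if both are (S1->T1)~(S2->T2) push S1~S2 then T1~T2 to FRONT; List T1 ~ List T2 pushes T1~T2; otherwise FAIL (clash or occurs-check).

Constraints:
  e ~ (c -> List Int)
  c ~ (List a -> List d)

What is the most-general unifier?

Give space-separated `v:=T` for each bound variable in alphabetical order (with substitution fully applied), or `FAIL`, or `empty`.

step 1: unify e ~ (c -> List Int)  [subst: {-} | 1 pending]
  bind e := (c -> List Int)
step 2: unify c ~ (List a -> List d)  [subst: {e:=(c -> List Int)} | 0 pending]
  bind c := (List a -> List d)

Answer: c:=(List a -> List d) e:=((List a -> List d) -> List Int)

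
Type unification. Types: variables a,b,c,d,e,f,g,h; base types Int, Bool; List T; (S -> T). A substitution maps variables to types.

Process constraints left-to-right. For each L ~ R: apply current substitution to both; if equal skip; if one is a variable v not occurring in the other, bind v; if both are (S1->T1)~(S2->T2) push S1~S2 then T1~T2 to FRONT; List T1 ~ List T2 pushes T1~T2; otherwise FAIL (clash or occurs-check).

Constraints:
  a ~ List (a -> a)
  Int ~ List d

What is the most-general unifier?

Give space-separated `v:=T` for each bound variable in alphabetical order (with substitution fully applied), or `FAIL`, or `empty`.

step 1: unify a ~ List (a -> a)  [subst: {-} | 1 pending]
  occurs-check fail: a in List (a -> a)

Answer: FAIL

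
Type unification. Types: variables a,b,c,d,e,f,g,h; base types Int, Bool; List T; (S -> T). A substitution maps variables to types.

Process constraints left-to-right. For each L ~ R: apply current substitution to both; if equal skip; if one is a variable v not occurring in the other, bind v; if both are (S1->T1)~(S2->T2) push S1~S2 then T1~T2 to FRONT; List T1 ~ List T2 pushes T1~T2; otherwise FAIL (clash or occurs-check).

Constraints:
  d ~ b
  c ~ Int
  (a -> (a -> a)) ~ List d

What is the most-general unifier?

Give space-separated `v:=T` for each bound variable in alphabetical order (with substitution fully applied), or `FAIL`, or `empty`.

step 1: unify d ~ b  [subst: {-} | 2 pending]
  bind d := b
step 2: unify c ~ Int  [subst: {d:=b} | 1 pending]
  bind c := Int
step 3: unify (a -> (a -> a)) ~ List b  [subst: {d:=b, c:=Int} | 0 pending]
  clash: (a -> (a -> a)) vs List b

Answer: FAIL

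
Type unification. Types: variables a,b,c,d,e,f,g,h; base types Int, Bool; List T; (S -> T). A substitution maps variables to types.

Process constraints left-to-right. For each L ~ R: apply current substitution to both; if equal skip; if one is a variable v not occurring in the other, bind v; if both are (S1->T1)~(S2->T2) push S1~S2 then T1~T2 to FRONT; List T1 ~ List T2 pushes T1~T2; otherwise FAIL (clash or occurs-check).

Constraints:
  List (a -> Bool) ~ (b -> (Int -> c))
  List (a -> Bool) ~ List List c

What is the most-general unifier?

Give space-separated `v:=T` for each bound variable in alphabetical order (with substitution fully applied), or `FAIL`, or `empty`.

step 1: unify List (a -> Bool) ~ (b -> (Int -> c))  [subst: {-} | 1 pending]
  clash: List (a -> Bool) vs (b -> (Int -> c))

Answer: FAIL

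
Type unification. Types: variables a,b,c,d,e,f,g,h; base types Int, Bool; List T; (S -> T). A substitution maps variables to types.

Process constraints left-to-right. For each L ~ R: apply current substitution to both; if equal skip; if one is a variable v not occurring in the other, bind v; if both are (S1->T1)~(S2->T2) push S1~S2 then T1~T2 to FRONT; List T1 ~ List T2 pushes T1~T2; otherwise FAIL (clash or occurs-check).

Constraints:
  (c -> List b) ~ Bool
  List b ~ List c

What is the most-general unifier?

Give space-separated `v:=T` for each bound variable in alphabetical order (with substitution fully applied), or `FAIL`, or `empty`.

Answer: FAIL

Derivation:
step 1: unify (c -> List b) ~ Bool  [subst: {-} | 1 pending]
  clash: (c -> List b) vs Bool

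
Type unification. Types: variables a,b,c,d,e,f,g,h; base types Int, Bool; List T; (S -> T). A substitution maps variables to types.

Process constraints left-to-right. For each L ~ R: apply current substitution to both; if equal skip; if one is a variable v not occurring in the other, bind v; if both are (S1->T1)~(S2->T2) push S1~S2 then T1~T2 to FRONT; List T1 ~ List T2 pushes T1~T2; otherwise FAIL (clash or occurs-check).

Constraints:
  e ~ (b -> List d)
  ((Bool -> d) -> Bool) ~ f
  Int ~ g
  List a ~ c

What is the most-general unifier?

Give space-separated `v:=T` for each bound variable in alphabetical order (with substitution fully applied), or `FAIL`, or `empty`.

step 1: unify e ~ (b -> List d)  [subst: {-} | 3 pending]
  bind e := (b -> List d)
step 2: unify ((Bool -> d) -> Bool) ~ f  [subst: {e:=(b -> List d)} | 2 pending]
  bind f := ((Bool -> d) -> Bool)
step 3: unify Int ~ g  [subst: {e:=(b -> List d), f:=((Bool -> d) -> Bool)} | 1 pending]
  bind g := Int
step 4: unify List a ~ c  [subst: {e:=(b -> List d), f:=((Bool -> d) -> Bool), g:=Int} | 0 pending]
  bind c := List a

Answer: c:=List a e:=(b -> List d) f:=((Bool -> d) -> Bool) g:=Int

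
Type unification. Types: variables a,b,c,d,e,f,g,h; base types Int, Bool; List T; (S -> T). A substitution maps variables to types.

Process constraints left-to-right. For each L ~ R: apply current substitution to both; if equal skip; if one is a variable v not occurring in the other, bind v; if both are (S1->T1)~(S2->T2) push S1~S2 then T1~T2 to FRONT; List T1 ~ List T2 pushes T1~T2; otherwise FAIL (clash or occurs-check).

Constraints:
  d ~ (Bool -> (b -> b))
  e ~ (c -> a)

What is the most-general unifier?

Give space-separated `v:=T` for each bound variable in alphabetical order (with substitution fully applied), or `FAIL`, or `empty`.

step 1: unify d ~ (Bool -> (b -> b))  [subst: {-} | 1 pending]
  bind d := (Bool -> (b -> b))
step 2: unify e ~ (c -> a)  [subst: {d:=(Bool -> (b -> b))} | 0 pending]
  bind e := (c -> a)

Answer: d:=(Bool -> (b -> b)) e:=(c -> a)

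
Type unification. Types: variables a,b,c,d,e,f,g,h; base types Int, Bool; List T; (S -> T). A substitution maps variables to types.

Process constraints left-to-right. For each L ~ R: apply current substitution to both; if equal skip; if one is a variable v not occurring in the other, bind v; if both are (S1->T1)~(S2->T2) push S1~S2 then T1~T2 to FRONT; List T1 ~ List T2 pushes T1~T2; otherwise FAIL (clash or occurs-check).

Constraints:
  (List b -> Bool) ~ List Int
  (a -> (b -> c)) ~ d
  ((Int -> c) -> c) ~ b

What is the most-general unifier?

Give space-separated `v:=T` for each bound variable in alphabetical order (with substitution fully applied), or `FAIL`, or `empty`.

step 1: unify (List b -> Bool) ~ List Int  [subst: {-} | 2 pending]
  clash: (List b -> Bool) vs List Int

Answer: FAIL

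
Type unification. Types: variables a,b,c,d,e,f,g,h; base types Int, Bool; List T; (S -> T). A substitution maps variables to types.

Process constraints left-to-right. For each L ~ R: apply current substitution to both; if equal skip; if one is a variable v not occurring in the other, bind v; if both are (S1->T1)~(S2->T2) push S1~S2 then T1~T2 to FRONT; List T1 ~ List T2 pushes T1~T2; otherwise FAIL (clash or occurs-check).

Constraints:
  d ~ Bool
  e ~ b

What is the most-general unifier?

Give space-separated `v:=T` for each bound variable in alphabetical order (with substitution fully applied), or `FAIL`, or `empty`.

step 1: unify d ~ Bool  [subst: {-} | 1 pending]
  bind d := Bool
step 2: unify e ~ b  [subst: {d:=Bool} | 0 pending]
  bind e := b

Answer: d:=Bool e:=b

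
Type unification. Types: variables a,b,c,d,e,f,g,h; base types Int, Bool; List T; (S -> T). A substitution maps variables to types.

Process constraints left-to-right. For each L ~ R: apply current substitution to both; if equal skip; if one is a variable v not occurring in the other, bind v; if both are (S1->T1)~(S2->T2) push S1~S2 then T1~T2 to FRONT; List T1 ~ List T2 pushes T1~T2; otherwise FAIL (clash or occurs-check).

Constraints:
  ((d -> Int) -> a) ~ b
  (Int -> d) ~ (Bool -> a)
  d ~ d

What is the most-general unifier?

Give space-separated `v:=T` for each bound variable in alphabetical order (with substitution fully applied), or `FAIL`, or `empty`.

Answer: FAIL

Derivation:
step 1: unify ((d -> Int) -> a) ~ b  [subst: {-} | 2 pending]
  bind b := ((d -> Int) -> a)
step 2: unify (Int -> d) ~ (Bool -> a)  [subst: {b:=((d -> Int) -> a)} | 1 pending]
  -> decompose arrow: push Int~Bool, d~a
step 3: unify Int ~ Bool  [subst: {b:=((d -> Int) -> a)} | 2 pending]
  clash: Int vs Bool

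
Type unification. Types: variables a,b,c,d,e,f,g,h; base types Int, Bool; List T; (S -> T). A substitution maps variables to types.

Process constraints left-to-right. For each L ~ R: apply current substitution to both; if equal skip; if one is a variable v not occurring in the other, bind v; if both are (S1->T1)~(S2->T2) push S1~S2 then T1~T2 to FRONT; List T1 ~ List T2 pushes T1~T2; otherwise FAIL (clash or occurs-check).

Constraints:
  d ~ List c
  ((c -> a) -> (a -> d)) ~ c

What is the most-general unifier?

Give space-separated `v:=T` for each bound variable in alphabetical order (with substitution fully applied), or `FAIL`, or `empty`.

Answer: FAIL

Derivation:
step 1: unify d ~ List c  [subst: {-} | 1 pending]
  bind d := List c
step 2: unify ((c -> a) -> (a -> List c)) ~ c  [subst: {d:=List c} | 0 pending]
  occurs-check fail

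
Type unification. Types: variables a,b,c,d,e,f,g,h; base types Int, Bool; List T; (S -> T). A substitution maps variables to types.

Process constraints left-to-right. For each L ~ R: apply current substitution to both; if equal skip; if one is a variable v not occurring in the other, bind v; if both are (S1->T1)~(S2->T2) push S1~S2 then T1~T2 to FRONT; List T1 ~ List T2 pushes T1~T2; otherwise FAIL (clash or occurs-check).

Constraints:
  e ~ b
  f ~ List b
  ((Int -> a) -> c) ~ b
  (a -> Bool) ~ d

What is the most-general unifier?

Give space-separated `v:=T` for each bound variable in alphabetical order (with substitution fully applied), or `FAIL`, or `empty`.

step 1: unify e ~ b  [subst: {-} | 3 pending]
  bind e := b
step 2: unify f ~ List b  [subst: {e:=b} | 2 pending]
  bind f := List b
step 3: unify ((Int -> a) -> c) ~ b  [subst: {e:=b, f:=List b} | 1 pending]
  bind b := ((Int -> a) -> c)
step 4: unify (a -> Bool) ~ d  [subst: {e:=b, f:=List b, b:=((Int -> a) -> c)} | 0 pending]
  bind d := (a -> Bool)

Answer: b:=((Int -> a) -> c) d:=(a -> Bool) e:=((Int -> a) -> c) f:=List ((Int -> a) -> c)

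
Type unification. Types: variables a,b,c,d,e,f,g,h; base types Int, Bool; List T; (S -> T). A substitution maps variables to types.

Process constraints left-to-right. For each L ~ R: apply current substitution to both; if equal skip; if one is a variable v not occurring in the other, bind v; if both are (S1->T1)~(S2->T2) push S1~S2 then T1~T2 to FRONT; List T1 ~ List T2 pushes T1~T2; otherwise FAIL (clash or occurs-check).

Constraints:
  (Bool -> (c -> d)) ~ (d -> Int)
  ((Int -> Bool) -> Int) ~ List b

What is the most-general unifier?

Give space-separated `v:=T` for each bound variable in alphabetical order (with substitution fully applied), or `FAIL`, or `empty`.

Answer: FAIL

Derivation:
step 1: unify (Bool -> (c -> d)) ~ (d -> Int)  [subst: {-} | 1 pending]
  -> decompose arrow: push Bool~d, (c -> d)~Int
step 2: unify Bool ~ d  [subst: {-} | 2 pending]
  bind d := Bool
step 3: unify (c -> Bool) ~ Int  [subst: {d:=Bool} | 1 pending]
  clash: (c -> Bool) vs Int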